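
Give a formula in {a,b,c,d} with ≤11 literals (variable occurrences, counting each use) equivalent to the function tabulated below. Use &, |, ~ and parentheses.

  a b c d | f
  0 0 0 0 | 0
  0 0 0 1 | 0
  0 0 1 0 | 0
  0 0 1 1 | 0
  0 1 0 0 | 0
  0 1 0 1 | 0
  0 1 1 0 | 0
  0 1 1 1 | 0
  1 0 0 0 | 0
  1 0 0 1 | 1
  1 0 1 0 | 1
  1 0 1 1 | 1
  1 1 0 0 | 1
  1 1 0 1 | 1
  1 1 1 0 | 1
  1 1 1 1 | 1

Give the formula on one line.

  ~a = 1111111100000000
  ~c = 1100110011001100
  (a | ~c) = 1100110011111111
  ((a | ~c) & d) = 0100010001010101
  (b | ((a | ~c) & d)) = 0100111101011111
  (~a | (b | ((a | ~c) & d))) = 1111111101011111
  ~d = 1010101010101010
  (~d & c) = 0010001000100010
  ((~d & c) | d) = 0111011101110111
  ((~a | (b | ((a | ~c) & d))) | ((~d & c) | d)) = 1111111101111111
  (((~a | (b | ((a | ~c) & d))) | ((~d & c) | d)) & a) = 0000000001111111

(((~a | (b | ((a | ~c) & d))) | ((~d & c) | d)) & a)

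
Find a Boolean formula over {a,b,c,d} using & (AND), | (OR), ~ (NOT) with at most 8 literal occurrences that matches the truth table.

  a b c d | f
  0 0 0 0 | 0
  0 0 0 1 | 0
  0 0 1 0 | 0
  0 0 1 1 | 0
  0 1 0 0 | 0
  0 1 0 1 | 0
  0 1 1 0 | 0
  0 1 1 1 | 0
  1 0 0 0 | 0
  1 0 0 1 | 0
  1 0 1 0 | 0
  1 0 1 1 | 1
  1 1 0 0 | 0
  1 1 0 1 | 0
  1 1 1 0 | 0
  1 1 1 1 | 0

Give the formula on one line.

  ~d = 1010101010101010
  (a | ~d) = 1010101011111111
  ((a | ~d) & d) = 0000000001010101
  ~b = 1111000011110000
  (~b & c) = 0011000000110000
  (a & (~b & c)) = 0000000000110000
  (((a | ~d) & d) & (a & (~b & c))) = 0000000000010000

(((a | ~d) & d) & (a & (~b & c)))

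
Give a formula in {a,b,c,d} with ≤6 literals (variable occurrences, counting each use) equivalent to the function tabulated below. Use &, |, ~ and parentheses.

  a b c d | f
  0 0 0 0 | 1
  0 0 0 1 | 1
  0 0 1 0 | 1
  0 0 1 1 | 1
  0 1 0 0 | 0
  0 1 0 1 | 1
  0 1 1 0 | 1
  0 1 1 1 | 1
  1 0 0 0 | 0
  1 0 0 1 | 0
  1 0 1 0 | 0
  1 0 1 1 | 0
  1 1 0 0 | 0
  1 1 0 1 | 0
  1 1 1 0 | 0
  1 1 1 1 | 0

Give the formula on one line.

((d | ((c | ~b) & ~a)) & ~a)

  ~b = 1111000011110000
  (c | ~b) = 1111001111110011
  ~a = 1111111100000000
  ((c | ~b) & ~a) = 1111001100000000
  (d | ((c | ~b) & ~a)) = 1111011101010101
  ((d | ((c | ~b) & ~a)) & ~a) = 1111011100000000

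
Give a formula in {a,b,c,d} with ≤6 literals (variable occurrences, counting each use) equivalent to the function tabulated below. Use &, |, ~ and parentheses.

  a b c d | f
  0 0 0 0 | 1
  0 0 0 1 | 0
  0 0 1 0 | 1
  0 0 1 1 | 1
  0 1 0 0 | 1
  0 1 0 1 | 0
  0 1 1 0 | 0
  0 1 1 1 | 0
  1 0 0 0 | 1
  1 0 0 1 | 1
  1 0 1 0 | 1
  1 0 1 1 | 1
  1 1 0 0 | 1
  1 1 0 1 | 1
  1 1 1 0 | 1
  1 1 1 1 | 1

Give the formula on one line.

  ~c = 1100110011001100
  ~d = 1010101010101010
  (~c & ~d) = 1000100010001000
  (a | (~c & ~d)) = 1000100011111111
  ~b = 1111000011110000
  (~b & c) = 0011000000110000
  ((a | (~c & ~d)) | (~b & c)) = 1011100011111111

((a | (~c & ~d)) | (~b & c))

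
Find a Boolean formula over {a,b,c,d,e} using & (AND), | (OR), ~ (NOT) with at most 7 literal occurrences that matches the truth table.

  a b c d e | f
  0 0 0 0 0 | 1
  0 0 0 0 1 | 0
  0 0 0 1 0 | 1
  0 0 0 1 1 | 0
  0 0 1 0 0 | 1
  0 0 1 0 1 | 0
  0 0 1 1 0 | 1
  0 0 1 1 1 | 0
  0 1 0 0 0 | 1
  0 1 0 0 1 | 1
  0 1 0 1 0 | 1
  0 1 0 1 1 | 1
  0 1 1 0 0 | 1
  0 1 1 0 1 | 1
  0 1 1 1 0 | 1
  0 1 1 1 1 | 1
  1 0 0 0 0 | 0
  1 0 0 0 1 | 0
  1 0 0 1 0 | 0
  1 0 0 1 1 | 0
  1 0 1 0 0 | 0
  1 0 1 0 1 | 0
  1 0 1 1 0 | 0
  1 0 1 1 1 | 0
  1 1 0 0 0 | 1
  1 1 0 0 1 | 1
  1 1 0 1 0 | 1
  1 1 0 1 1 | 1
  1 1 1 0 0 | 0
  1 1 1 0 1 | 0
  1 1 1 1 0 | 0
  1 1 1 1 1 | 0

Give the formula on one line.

  ~a = 11111111111111110000000000000000
  ~e = 10101010101010101010101010101010
  (b | ~e) = 10101010111111111010101011111111
  (~a & (b | ~e)) = 10101010111111110000000000000000
  ~c = 11110000111100001111000011110000
  (b & ~c) = 00000000111100000000000011110000
  ((~a & (b | ~e)) | (b & ~c)) = 10101010111111110000000011110000

((~a & (b | ~e)) | (b & ~c))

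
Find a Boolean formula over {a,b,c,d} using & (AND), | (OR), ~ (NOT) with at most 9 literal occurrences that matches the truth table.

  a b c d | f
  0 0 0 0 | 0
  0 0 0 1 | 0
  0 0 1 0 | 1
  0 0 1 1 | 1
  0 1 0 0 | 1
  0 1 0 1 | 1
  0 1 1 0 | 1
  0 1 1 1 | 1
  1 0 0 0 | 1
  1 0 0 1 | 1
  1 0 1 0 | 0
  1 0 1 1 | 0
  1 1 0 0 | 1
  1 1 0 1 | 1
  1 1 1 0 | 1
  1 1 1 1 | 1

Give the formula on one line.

  ~a = 1111111100000000
  (b | ~a) = 1111111100001111
  ((b | ~a) & c) = 0011001100000011
  (b | ((b | ~a) & c)) = 0011111100001111
  ~c = 1100110011001100
  (~c & a) = 0000000011001100
  (b | (~c & a)) = 0000111111001111
  ((b | ((b | ~a) & c)) | (b | (~c & a))) = 0011111111001111

((b | ((b | ~a) & c)) | (b | (~c & a)))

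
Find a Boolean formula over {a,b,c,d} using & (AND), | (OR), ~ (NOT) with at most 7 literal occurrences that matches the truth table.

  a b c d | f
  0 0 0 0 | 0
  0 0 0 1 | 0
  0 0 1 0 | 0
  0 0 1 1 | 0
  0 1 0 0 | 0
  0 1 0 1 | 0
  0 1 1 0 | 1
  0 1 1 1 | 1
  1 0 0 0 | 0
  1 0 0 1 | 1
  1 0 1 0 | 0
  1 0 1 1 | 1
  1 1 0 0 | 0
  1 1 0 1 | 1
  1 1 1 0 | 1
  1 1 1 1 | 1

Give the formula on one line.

((a & d) | (b & c))

  (a & d) = 0000000001010101
  (b & c) = 0000001100000011
  ((a & d) | (b & c)) = 0000001101010111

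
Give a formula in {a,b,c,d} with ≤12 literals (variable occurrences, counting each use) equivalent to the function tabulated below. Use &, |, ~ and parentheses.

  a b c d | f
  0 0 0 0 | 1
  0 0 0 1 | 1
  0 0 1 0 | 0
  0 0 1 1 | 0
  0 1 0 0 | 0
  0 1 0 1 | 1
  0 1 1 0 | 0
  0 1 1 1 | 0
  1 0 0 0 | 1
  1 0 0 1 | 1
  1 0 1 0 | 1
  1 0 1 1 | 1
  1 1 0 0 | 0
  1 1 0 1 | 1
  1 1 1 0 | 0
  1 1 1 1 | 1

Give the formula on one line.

((b | ((~b & a) | ~c)) & (~b | (d & ((b & a) | ~c))))

  ~b = 1111000011110000
  (~b & a) = 0000000011110000
  ~c = 1100110011001100
  ((~b & a) | ~c) = 1100110011111100
  (b | ((~b & a) | ~c)) = 1100111111111111
  (b & a) = 0000000000001111
  ((b & a) | ~c) = 1100110011001111
  (d & ((b & a) | ~c)) = 0100010001000101
  (~b | (d & ((b & a) | ~c))) = 1111010011110101
  ((b | ((~b & a) | ~c)) & (~b | (d & ((b & a) | ~c)))) = 1100010011110101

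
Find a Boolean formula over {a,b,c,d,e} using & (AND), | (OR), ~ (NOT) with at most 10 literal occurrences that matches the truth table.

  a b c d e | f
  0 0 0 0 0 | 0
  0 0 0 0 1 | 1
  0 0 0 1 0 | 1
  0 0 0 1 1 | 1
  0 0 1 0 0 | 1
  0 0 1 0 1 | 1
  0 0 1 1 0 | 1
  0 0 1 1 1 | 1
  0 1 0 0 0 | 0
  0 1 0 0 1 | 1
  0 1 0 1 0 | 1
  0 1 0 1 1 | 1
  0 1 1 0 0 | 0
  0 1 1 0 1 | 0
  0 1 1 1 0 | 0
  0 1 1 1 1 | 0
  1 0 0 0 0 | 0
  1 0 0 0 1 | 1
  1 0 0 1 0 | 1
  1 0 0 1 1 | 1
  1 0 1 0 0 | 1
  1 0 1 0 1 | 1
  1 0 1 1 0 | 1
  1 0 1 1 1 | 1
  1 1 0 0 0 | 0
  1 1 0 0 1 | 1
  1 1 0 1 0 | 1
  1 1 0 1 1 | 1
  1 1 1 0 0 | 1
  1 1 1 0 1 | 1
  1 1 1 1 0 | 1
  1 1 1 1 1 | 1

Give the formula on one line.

((((a | ~c) & (c | b)) | ~b) & ((d | c) | e))

  ~c = 11110000111100001111000011110000
  (a | ~c) = 11110000111100001111111111111111
  (c | b) = 00001111111111110000111111111111
  ((a | ~c) & (c | b)) = 00000000111100000000111111111111
  ~b = 11111111000000001111111100000000
  (((a | ~c) & (c | b)) | ~b) = 11111111111100001111111111111111
  (d | c) = 00111111001111110011111100111111
  ((d | c) | e) = 01111111011111110111111101111111
  ((((a | ~c) & (c | b)) | ~b) & ((d | c) | e)) = 01111111011100000111111101111111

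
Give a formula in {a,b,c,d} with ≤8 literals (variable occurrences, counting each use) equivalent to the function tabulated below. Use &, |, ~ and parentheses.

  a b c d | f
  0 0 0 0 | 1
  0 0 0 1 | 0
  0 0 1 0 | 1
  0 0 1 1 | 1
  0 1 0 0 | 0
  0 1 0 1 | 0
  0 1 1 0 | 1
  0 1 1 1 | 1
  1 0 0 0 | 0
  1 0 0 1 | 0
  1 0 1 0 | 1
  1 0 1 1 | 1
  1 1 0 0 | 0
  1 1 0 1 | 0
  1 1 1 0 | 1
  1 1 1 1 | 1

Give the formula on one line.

(c | ((~a & (~d | (~b | c))) & ((a | ~b) & ~d)))

  ~a = 1111111100000000
  ~d = 1010101010101010
  ~b = 1111000011110000
  (~b | c) = 1111001111110011
  (~d | (~b | c)) = 1111101111111011
  (~a & (~d | (~b | c))) = 1111101100000000
  (a | ~b) = 1111000011111111
  ((a | ~b) & ~d) = 1010000010101010
  ((~a & (~d | (~b | c))) & ((a | ~b) & ~d)) = 1010000000000000
  (c | ((~a & (~d | (~b | c))) & ((a | ~b) & ~d))) = 1011001100110011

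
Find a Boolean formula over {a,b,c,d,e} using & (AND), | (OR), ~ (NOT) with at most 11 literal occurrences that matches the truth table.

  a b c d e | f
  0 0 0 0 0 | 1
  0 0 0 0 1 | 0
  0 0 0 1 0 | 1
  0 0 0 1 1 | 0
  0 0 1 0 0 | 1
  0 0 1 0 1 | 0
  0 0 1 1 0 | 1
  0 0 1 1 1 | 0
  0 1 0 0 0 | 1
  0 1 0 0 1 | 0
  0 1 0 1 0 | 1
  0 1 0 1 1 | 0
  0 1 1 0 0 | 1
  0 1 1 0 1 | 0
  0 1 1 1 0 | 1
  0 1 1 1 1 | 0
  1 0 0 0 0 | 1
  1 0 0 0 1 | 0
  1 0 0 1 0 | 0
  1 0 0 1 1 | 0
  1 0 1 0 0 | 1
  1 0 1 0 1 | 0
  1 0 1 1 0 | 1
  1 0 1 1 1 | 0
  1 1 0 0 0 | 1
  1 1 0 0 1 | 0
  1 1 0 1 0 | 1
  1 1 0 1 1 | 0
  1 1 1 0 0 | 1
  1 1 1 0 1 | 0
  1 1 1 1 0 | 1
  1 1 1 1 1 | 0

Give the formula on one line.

  ~e = 10101010101010101010101010101010
  ~d = 11001100110011001100110011001100
  ~a = 11111111111111110000000000000000
  (~a | e) = 11111111111111110101010101010101
  ((~a | e) | c) = 11111111111111110101111101011111
  (b & d) = 00000000001100110000000000110011
  (((~a | e) | c) | (b & d)) = 11111111111111110101111101111111
  ((((~a | e) | c) | (b & d)) | b) = 11111111111111110101111111111111
  (~d | ((((~a | e) | c) | (b & d)) | b)) = 11111111111111111101111111111111
  (~e & (~d | ((((~a | e) | c) | (b & d)) | b))) = 10101010101010101000101010101010

(~e & (~d | ((((~a | e) | c) | (b & d)) | b)))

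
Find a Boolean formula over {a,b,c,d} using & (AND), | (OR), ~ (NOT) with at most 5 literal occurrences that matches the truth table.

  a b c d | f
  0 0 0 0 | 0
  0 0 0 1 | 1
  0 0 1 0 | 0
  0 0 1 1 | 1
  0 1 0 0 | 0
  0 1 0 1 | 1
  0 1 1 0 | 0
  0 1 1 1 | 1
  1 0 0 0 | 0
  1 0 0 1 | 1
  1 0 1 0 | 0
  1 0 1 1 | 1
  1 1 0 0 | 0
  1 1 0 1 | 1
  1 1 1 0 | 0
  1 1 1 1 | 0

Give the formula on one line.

(d & ((~b | (d & ~a)) | ~c))

  ~b = 1111000011110000
  ~a = 1111111100000000
  (d & ~a) = 0101010100000000
  (~b | (d & ~a)) = 1111010111110000
  ~c = 1100110011001100
  ((~b | (d & ~a)) | ~c) = 1111110111111100
  (d & ((~b | (d & ~a)) | ~c)) = 0101010101010100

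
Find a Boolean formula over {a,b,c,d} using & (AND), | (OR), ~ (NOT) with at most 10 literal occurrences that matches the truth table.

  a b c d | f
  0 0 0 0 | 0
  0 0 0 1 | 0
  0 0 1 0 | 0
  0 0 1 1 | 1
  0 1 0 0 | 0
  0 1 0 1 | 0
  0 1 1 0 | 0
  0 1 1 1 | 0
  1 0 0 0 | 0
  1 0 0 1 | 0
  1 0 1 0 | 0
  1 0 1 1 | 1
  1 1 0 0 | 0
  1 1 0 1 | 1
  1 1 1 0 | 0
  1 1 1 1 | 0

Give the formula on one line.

((((~d | c) | (a & b)) & d) & (~c | ~b))

  ~d = 1010101010101010
  (~d | c) = 1011101110111011
  (a & b) = 0000000000001111
  ((~d | c) | (a & b)) = 1011101110111111
  (((~d | c) | (a & b)) & d) = 0001000100010101
  ~c = 1100110011001100
  ~b = 1111000011110000
  (~c | ~b) = 1111110011111100
  ((((~d | c) | (a & b)) & d) & (~c | ~b)) = 0001000000010100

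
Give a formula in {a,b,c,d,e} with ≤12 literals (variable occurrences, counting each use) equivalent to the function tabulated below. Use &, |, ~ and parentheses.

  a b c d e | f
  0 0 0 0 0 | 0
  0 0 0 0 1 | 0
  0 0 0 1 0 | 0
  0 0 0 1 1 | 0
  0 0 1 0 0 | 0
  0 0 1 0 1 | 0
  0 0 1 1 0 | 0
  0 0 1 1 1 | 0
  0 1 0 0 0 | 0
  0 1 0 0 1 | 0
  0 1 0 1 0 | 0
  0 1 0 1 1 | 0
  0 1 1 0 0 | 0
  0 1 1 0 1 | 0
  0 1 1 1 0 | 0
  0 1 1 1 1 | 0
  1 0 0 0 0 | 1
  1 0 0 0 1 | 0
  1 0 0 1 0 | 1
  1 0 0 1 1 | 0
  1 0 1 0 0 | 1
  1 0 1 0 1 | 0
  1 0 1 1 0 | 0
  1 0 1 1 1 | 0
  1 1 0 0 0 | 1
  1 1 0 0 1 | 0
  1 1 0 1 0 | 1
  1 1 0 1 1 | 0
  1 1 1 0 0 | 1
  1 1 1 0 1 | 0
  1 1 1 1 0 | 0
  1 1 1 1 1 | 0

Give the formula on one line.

(((((d & ~a) & (~d | c)) | (~c | ~d)) & ~e) & (a & ~e))

  ~a = 11111111111111110000000000000000
  (d & ~a) = 00110011001100110000000000000000
  ~d = 11001100110011001100110011001100
  (~d | c) = 11001111110011111100111111001111
  ((d & ~a) & (~d | c)) = 00000011000000110000000000000000
  ~c = 11110000111100001111000011110000
  (~c | ~d) = 11111100111111001111110011111100
  (((d & ~a) & (~d | c)) | (~c | ~d)) = 11111111111111111111110011111100
  ~e = 10101010101010101010101010101010
  ((((d & ~a) & (~d | c)) | (~c | ~d)) & ~e) = 10101010101010101010100010101000
  (a & ~e) = 00000000000000001010101010101010
  (((((d & ~a) & (~d | c)) | (~c | ~d)) & ~e) & (a & ~e)) = 00000000000000001010100010101000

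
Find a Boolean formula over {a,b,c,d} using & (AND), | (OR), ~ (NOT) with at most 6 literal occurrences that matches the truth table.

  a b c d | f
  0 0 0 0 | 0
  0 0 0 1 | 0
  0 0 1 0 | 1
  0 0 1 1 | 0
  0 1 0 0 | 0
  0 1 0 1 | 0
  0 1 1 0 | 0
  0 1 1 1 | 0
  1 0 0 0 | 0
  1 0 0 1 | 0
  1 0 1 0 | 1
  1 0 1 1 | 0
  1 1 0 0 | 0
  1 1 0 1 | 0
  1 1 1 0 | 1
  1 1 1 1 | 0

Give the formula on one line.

  ~d = 1010101010101010
  (~d & c) = 0010001000100010
  ~b = 1111000011110000
  (a | ~b) = 1111000011111111
  ((~d & c) & (a | ~b)) = 0010000000100010

((~d & c) & (a | ~b))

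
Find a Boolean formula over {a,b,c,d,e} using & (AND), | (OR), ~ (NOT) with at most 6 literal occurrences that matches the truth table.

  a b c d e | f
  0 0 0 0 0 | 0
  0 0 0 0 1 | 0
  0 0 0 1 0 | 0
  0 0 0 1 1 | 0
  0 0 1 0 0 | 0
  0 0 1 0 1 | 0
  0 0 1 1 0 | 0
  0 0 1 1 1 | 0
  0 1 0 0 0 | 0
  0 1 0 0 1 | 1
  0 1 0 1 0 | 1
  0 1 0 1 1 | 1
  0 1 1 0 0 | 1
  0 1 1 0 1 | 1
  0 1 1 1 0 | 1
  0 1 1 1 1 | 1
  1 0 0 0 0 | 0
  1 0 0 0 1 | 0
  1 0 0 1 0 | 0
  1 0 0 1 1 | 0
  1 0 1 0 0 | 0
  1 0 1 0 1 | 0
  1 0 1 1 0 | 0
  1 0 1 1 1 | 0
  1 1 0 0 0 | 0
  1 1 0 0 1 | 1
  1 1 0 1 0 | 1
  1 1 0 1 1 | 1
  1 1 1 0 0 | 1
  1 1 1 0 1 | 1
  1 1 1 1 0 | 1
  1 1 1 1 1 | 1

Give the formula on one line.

((~b | (((d | c) | e) & b)) & b)

  ~b = 11111111000000001111111100000000
  (d | c) = 00111111001111110011111100111111
  ((d | c) | e) = 01111111011111110111111101111111
  (((d | c) | e) & b) = 00000000011111110000000001111111
  (~b | (((d | c) | e) & b)) = 11111111011111111111111101111111
  ((~b | (((d | c) | e) & b)) & b) = 00000000011111110000000001111111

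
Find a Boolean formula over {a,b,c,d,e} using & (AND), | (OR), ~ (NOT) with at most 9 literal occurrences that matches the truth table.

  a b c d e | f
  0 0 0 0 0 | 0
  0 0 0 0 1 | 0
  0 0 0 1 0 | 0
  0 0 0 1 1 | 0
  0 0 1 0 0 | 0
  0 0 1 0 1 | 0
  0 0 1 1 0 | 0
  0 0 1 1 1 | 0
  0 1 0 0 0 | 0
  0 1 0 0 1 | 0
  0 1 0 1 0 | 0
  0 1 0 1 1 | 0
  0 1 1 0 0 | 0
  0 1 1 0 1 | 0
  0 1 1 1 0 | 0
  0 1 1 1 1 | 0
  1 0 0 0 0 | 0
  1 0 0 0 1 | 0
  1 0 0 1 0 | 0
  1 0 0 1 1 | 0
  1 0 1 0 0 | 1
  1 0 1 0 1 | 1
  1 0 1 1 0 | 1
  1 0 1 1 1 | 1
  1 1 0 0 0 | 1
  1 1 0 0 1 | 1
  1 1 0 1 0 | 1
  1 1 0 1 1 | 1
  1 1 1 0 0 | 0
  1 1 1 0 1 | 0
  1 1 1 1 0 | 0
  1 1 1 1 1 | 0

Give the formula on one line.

((a & (~c | ~b)) & ((c & ~b) | b))

  ~c = 11110000111100001111000011110000
  ~b = 11111111000000001111111100000000
  (~c | ~b) = 11111111111100001111111111110000
  (a & (~c | ~b)) = 00000000000000001111111111110000
  (c & ~b) = 00001111000000000000111100000000
  ((c & ~b) | b) = 00001111111111110000111111111111
  ((a & (~c | ~b)) & ((c & ~b) | b)) = 00000000000000000000111111110000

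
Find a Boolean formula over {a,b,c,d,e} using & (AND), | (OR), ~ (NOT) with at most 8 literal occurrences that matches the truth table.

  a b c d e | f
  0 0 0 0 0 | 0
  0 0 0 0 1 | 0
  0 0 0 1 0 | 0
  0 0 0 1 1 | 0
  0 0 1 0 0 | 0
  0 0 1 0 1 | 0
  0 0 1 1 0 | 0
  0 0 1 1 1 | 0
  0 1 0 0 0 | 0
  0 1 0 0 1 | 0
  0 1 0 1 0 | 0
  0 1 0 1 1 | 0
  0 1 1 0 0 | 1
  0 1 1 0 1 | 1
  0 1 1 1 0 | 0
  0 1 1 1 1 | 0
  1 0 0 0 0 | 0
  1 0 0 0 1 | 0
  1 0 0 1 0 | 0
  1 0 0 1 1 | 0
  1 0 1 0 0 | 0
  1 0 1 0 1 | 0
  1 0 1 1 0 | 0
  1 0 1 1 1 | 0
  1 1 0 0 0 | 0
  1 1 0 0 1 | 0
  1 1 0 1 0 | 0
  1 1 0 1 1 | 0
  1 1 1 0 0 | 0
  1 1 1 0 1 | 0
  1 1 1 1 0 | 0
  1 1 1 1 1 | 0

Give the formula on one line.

  ~d = 11001100110011001100110011001100
  (~d & b) = 00000000110011000000000011001100
  ((~d & b) | a) = 00000000110011001111111111111111
  ~a = 11111111111111110000000000000000
  (~a & c) = 00001111000011110000000000000000
  (((~d & b) | a) & (~a & c)) = 00000000000011000000000000000000

(((~d & b) | a) & (~a & c))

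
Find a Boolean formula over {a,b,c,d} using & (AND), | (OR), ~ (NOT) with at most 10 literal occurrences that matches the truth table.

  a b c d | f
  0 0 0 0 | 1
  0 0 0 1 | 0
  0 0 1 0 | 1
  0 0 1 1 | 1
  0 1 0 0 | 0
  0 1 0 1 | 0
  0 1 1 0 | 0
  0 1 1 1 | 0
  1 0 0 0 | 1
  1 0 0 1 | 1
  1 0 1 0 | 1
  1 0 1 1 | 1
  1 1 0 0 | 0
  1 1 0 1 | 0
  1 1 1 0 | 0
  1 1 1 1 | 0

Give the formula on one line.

  ~b = 1111000011110000
  ~c = 1100110011001100
  ~d = 1010101010101010
  (~c & ~d) = 1000100010001000
  ((~c & ~d) | b) = 1000111110001111
  (((~c & ~d) | b) & ~b) = 1000000010000000
  (a & d) = 0000000001010101
  (c | (a & d)) = 0011001101110111
  ((((~c & ~d) | b) & ~b) | (c | (a & d))) = 1011001111110111
  (~b & ((((~c & ~d) | b) & ~b) | (c | (a & d)))) = 1011000011110000

(~b & ((((~c & ~d) | b) & ~b) | (c | (a & d))))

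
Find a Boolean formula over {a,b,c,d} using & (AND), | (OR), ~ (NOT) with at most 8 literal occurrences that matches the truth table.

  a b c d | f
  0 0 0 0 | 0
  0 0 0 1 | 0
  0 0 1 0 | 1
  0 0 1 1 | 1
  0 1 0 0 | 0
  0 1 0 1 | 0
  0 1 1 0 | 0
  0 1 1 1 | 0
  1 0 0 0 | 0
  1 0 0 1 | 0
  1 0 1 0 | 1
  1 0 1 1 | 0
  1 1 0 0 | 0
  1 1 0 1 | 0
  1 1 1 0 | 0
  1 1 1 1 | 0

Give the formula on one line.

  ~b = 1111000011110000
  ~a = 1111111100000000
  (~a & c) = 0011001100000000
  (d & ~a) = 0101010100000000
  (b & (d & ~a)) = 0000010100000000
  ((~a & c) | (b & (d & ~a))) = 0011011100000000
  ~d = 1010101010101010
  (((~a & c) | (b & (d & ~a))) | ~d) = 1011111110101010
  (c & (((~a & c) | (b & (d & ~a))) | ~d)) = 0011001100100010
  (~b & (c & (((~a & c) | (b & (d & ~a))) | ~d))) = 0011000000100000

(~b & (c & (((~a & c) | (b & (d & ~a))) | ~d)))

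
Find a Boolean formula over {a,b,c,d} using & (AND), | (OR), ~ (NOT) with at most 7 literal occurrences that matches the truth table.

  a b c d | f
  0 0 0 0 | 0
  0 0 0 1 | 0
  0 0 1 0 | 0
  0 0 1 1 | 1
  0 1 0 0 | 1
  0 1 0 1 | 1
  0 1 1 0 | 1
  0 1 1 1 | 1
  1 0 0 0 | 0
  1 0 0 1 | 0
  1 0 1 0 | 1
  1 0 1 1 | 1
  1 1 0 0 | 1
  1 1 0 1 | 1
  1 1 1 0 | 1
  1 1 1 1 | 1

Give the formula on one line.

(b | ((~b & c) & ((~b & (a & c)) | d)))

  ~b = 1111000011110000
  (~b & c) = 0011000000110000
  (a & c) = 0000000000110011
  (~b & (a & c)) = 0000000000110000
  ((~b & (a & c)) | d) = 0101010101110101
  ((~b & c) & ((~b & (a & c)) | d)) = 0001000000110000
  (b | ((~b & c) & ((~b & (a & c)) | d))) = 0001111100111111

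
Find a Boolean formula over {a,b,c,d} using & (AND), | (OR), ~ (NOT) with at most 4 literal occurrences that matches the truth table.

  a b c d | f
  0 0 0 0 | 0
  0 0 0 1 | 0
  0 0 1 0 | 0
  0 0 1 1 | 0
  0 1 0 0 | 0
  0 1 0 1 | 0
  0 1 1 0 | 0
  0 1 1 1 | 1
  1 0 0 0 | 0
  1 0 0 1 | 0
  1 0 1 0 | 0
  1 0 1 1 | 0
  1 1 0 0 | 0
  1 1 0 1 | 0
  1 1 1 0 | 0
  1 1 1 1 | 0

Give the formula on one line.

  (c & b) = 0000001100000011
  ~a = 1111111100000000
  (d & ~a) = 0101010100000000
  ((c & b) & (d & ~a)) = 0000000100000000

((c & b) & (d & ~a))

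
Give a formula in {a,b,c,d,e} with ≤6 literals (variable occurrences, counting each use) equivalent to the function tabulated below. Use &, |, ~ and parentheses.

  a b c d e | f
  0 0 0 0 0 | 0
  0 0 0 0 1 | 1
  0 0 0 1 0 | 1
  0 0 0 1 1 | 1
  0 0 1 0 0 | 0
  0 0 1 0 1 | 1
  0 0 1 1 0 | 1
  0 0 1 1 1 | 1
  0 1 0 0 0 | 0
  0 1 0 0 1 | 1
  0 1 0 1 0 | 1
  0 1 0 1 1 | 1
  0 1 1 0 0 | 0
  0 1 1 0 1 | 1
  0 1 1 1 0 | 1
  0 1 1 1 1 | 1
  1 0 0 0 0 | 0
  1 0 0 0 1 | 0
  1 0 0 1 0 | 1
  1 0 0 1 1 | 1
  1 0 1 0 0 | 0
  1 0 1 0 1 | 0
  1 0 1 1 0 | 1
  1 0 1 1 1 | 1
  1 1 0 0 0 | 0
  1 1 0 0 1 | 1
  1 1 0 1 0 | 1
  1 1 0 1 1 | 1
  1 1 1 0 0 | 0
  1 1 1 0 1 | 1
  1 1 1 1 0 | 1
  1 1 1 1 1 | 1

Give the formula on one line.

  ~a = 11111111111111110000000000000000
  (b | ~a) = 11111111111111110000000011111111
  ((b | ~a) & e) = 01010101010101010000000001010101
  (((b | ~a) & e) | d) = 01110111011101110011001101110111

(((b | ~a) & e) | d)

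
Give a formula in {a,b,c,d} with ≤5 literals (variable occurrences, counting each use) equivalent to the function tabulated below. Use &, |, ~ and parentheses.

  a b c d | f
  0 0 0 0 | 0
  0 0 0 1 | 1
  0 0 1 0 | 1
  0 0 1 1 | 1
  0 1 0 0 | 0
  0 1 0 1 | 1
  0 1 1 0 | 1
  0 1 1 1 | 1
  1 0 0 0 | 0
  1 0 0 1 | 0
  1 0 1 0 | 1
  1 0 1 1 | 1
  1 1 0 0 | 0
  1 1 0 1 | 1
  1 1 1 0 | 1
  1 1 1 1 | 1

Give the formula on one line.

  ~a = 1111111100000000
  (~a & d) = 0101010100000000
  (d & b) = 0000010100000101
  ((~a & d) | (d & b)) = 0101010100000101
  (c | ((~a & d) | (d & b))) = 0111011100110111

(c | ((~a & d) | (d & b)))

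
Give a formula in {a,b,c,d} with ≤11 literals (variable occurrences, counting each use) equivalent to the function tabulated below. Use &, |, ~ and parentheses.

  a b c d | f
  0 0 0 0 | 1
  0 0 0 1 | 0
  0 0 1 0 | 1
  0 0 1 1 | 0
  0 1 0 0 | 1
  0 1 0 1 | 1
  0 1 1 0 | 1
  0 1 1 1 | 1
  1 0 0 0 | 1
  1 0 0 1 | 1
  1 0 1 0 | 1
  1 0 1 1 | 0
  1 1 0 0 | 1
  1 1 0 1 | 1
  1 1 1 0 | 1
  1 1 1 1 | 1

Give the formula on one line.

(((~c | b) & a) | ((((b | a) & ~a) | (b & ~d)) | ~d))

  ~c = 1100110011001100
  (~c | b) = 1100111111001111
  ((~c | b) & a) = 0000000011001111
  (b | a) = 0000111111111111
  ~a = 1111111100000000
  ((b | a) & ~a) = 0000111100000000
  ~d = 1010101010101010
  (b & ~d) = 0000101000001010
  (((b | a) & ~a) | (b & ~d)) = 0000111100001010
  ((((b | a) & ~a) | (b & ~d)) | ~d) = 1010111110101010
  (((~c | b) & a) | ((((b | a) & ~a) | (b & ~d)) | ~d)) = 1010111111101111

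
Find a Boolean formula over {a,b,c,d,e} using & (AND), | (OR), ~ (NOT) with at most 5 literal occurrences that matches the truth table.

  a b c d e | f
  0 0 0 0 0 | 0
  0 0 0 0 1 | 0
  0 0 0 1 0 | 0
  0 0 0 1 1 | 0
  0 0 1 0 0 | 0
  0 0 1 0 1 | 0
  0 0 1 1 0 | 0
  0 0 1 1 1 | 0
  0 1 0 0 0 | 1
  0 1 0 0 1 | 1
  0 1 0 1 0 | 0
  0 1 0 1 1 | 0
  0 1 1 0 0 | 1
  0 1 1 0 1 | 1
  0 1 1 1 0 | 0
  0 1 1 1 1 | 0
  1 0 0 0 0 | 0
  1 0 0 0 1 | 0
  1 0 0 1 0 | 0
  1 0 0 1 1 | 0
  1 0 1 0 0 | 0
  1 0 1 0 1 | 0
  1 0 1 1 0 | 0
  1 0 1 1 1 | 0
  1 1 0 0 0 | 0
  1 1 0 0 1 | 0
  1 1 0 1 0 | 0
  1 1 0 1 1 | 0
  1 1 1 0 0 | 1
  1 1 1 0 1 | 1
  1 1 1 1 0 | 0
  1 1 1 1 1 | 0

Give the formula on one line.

((c | ~a) & (b & ~d))

  ~a = 11111111111111110000000000000000
  (c | ~a) = 11111111111111110000111100001111
  ~d = 11001100110011001100110011001100
  (b & ~d) = 00000000110011000000000011001100
  ((c | ~a) & (b & ~d)) = 00000000110011000000000000001100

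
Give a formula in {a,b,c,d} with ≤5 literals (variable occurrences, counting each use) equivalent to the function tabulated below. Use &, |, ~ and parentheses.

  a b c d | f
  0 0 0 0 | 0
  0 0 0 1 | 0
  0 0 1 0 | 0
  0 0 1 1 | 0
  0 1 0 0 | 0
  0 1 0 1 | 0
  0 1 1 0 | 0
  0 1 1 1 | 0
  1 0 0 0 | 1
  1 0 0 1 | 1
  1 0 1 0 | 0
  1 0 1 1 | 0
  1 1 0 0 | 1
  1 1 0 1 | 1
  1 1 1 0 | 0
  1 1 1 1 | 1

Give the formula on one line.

  ~c = 1100110011001100
  (~c & a) = 0000000011001100
  (d & b) = 0000010100000101
  (a & (d & b)) = 0000000000000101
  ((~c & a) | (a & (d & b))) = 0000000011001101

((~c & a) | (a & (d & b)))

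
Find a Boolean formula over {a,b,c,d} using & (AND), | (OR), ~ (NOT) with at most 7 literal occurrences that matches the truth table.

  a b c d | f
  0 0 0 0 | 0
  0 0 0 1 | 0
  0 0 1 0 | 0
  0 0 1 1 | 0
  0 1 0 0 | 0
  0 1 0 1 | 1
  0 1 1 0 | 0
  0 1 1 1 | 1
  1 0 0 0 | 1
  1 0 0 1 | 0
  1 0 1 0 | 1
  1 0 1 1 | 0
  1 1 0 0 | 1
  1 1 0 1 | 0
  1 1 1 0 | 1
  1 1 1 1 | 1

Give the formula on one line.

((~d & a) | ((d & b) & (d & (~a | c))))

  ~d = 1010101010101010
  (~d & a) = 0000000010101010
  (d & b) = 0000010100000101
  ~a = 1111111100000000
  (~a | c) = 1111111100110011
  (d & (~a | c)) = 0101010100010001
  ((d & b) & (d & (~a | c))) = 0000010100000001
  ((~d & a) | ((d & b) & (d & (~a | c)))) = 0000010110101011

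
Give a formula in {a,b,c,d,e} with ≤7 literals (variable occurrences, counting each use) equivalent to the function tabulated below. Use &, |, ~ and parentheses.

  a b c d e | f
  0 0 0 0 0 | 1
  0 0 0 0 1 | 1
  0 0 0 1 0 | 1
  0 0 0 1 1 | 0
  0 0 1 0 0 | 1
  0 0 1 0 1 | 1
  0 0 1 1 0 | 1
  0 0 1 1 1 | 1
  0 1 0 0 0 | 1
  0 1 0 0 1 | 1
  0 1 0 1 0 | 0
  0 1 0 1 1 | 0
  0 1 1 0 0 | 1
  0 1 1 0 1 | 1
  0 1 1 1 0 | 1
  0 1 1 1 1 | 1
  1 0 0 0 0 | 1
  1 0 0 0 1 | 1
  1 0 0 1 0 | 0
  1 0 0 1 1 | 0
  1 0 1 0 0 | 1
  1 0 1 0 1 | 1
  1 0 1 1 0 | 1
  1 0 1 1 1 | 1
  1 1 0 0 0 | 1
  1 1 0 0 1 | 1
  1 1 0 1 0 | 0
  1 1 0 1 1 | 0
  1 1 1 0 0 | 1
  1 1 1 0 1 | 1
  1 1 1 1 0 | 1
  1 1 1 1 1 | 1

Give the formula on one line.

  ~d = 11001100110011001100110011001100
  (c | ~d) = 11001111110011111100111111001111
  ~a = 11111111111111110000000000000000
  ~b = 11111111000000001111111100000000
  (~a & ~b) = 11111111000000000000000000000000
  ~c = 11110000111100001111000011110000
  ~e = 10101010101010101010101010101010
  (~e | c) = 10101111101011111010111110101111
  (~c & (~e | c)) = 10100000101000001010000010100000
  ((~a & ~b) & (~c & (~e | c))) = 10100000000000000000000000000000
  ((c | ~d) | ((~a & ~b) & (~c & (~e | c)))) = 11101111110011111100111111001111

((c | ~d) | ((~a & ~b) & (~c & (~e | c))))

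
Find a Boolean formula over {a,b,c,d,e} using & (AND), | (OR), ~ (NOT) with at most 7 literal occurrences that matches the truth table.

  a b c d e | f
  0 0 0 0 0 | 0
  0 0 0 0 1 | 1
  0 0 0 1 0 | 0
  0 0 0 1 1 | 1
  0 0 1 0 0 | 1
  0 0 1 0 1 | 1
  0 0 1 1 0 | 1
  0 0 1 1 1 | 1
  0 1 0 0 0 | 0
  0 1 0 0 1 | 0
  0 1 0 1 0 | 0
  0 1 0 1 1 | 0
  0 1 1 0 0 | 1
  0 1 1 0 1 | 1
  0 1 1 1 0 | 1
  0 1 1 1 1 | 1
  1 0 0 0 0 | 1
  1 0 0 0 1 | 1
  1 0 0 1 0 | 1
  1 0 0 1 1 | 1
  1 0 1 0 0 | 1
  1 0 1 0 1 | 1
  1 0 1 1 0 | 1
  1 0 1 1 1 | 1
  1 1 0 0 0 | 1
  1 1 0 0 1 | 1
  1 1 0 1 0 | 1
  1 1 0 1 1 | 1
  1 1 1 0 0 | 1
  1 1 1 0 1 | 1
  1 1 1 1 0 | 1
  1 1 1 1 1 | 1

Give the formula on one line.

((e & ~b) | (c | a))

  ~b = 11111111000000001111111100000000
  (e & ~b) = 01010101000000000101010100000000
  (c | a) = 00001111000011111111111111111111
  ((e & ~b) | (c | a)) = 01011111000011111111111111111111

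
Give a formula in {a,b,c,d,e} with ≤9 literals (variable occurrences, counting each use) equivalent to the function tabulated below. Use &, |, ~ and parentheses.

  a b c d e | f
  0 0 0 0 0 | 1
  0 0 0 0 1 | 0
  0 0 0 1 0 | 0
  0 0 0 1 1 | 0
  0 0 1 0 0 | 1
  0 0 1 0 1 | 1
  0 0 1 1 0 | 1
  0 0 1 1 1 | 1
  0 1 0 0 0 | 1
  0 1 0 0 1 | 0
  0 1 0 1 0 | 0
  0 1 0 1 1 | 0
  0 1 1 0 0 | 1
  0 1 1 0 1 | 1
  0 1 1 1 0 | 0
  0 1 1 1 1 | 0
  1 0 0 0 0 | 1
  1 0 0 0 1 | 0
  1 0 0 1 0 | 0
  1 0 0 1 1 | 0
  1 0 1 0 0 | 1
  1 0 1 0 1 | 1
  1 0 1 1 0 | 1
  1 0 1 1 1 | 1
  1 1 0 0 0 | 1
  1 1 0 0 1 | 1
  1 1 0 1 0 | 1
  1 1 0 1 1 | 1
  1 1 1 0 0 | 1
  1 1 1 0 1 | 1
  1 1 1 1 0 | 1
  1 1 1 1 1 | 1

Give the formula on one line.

  (a & b) = 00000000000000000000000011111111
  ~b = 11111111000000001111111100000000
  (~b & c) = 00001111000000000000111100000000
  ~d = 11001100110011001100110011001100
  ((~b & c) | ~d) = 11001111110011001100111111001100
  ~e = 10101010101010101010101010101010
  (c | ~e) = 10101111101011111010111110101111
  (((~b & c) | ~d) & (c | ~e)) = 10001111100011001000111110001100
  ((a & b) | (((~b & c) | ~d) & (c | ~e))) = 10001111100011001000111111111111

((a & b) | (((~b & c) | ~d) & (c | ~e)))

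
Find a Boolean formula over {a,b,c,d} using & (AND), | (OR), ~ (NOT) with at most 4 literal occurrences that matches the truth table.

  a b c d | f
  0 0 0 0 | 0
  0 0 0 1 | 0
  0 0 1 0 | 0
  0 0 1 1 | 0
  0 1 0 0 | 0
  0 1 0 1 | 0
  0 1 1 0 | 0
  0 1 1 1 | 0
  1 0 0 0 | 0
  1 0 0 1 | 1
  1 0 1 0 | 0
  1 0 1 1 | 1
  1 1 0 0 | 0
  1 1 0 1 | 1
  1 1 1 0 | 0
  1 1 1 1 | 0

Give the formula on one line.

(d & ((~c | ~b) & a))

  ~c = 1100110011001100
  ~b = 1111000011110000
  (~c | ~b) = 1111110011111100
  ((~c | ~b) & a) = 0000000011111100
  (d & ((~c | ~b) & a)) = 0000000001010100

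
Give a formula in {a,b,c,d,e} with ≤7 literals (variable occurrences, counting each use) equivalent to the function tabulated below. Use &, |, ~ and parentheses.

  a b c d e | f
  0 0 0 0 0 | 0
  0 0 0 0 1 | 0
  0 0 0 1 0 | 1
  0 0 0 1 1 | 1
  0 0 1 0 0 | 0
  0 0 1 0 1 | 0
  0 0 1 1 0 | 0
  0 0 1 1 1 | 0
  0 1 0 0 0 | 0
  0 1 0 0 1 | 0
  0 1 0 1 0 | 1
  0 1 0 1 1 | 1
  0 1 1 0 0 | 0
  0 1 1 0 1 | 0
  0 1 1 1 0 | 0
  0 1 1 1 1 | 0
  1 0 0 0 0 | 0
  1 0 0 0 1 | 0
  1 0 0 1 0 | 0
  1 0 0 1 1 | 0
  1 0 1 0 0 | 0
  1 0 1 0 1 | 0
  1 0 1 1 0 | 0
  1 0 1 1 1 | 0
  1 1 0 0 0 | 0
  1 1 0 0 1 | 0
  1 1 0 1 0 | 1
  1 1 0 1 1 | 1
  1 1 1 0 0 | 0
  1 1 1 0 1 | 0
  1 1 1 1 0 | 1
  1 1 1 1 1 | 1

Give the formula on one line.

((d & (~a | b)) & (a | ~c))

  ~a = 11111111111111110000000000000000
  (~a | b) = 11111111111111110000000011111111
  (d & (~a | b)) = 00110011001100110000000000110011
  ~c = 11110000111100001111000011110000
  (a | ~c) = 11110000111100001111111111111111
  ((d & (~a | b)) & (a | ~c)) = 00110000001100000000000000110011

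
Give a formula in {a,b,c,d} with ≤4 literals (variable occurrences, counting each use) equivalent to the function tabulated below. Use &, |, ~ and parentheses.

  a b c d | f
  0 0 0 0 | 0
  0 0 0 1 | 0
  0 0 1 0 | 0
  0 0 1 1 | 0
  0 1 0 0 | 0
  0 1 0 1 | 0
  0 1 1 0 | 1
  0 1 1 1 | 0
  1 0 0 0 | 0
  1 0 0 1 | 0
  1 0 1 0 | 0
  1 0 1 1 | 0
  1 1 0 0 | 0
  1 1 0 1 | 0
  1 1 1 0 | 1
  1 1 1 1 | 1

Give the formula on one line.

((b & c) & (~d | a))

  (b & c) = 0000001100000011
  ~d = 1010101010101010
  (~d | a) = 1010101011111111
  ((b & c) & (~d | a)) = 0000001000000011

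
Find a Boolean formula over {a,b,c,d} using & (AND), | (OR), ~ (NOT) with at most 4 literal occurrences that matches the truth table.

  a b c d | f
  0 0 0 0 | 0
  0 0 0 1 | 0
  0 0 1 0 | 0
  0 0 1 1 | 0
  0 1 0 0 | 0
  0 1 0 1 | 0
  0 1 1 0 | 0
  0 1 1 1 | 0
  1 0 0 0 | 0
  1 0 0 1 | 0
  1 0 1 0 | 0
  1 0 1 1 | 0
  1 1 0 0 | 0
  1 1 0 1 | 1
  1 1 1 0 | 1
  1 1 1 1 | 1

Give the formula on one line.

(b & (a & (d | c)))

  (d | c) = 0111011101110111
  (a & (d | c)) = 0000000001110111
  (b & (a & (d | c))) = 0000000000000111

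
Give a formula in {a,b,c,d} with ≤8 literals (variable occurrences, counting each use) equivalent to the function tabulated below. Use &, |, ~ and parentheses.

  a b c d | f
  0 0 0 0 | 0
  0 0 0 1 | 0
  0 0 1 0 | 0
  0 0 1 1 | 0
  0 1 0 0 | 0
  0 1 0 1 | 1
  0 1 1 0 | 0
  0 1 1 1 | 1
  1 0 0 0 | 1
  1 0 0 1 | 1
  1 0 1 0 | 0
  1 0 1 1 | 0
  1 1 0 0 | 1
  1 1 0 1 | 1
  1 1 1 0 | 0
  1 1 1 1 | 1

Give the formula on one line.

  (c & b) = 0000001100000011
  ((c & b) | a) = 0000001111111111
  ~c = 1100110011001100
  (((c & b) | a) & ~c) = 0000000011001100
  (b & d) = 0000010100000101
  ((((c & b) | a) & ~c) | (b & d)) = 0000010111001101

((((c & b) | a) & ~c) | (b & d))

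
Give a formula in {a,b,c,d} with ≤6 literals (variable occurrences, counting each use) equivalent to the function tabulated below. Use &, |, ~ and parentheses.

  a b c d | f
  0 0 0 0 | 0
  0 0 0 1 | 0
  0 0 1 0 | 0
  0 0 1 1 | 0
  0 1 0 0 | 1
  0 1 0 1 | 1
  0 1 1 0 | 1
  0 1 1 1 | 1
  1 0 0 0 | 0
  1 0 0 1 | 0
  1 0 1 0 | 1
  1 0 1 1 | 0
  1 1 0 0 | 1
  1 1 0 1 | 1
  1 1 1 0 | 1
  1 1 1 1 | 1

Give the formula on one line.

(b | (((a | ~c) & c) & ~d))

  ~c = 1100110011001100
  (a | ~c) = 1100110011111111
  ((a | ~c) & c) = 0000000000110011
  ~d = 1010101010101010
  (((a | ~c) & c) & ~d) = 0000000000100010
  (b | (((a | ~c) & c) & ~d)) = 0000111100101111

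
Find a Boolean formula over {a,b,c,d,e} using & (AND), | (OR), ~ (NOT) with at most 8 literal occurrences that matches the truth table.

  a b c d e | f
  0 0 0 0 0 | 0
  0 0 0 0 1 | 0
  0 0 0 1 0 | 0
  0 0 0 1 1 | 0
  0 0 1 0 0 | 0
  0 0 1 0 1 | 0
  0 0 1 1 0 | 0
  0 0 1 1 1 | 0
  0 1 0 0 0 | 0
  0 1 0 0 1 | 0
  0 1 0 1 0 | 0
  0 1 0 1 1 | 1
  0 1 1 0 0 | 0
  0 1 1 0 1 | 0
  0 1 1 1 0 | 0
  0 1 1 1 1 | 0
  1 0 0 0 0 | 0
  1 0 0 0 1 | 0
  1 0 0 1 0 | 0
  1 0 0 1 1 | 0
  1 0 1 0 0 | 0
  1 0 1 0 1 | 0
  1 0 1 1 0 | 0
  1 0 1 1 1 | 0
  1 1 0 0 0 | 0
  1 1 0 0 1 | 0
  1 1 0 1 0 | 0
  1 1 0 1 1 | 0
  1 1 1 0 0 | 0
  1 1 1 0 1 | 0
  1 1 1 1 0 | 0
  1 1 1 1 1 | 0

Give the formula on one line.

(((c | (b & e)) & (~c & ((e & c) | d))) & ~a)

  (b & e) = 00000000010101010000000001010101
  (c | (b & e)) = 00001111010111110000111101011111
  ~c = 11110000111100001111000011110000
  (e & c) = 00000101000001010000010100000101
  ((e & c) | d) = 00110111001101110011011100110111
  (~c & ((e & c) | d)) = 00110000001100000011000000110000
  ((c | (b & e)) & (~c & ((e & c) | d))) = 00000000000100000000000000010000
  ~a = 11111111111111110000000000000000
  (((c | (b & e)) & (~c & ((e & c) | d))) & ~a) = 00000000000100000000000000000000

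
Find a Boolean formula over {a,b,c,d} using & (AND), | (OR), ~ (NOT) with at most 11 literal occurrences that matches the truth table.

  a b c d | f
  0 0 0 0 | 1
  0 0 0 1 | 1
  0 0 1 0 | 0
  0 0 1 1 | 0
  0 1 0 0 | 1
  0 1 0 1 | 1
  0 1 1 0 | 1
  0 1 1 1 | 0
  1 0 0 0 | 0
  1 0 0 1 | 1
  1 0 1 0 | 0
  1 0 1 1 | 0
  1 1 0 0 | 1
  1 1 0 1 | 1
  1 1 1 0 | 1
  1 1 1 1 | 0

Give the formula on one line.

  ~d = 1010101010101010
  ~a = 1111111100000000
  (~d | ~a) = 1111111110101010
  ~c = 1100110011001100
  (~d | ~c) = 1110111011101110
  ((~d | ~a) & (~d | ~c)) = 1110111010101010
  (((~d | ~a) & (~d | ~c)) & b) = 0000111000001010
  (~a | c) = 1111111100110011
  (d | (~a | c)) = 1111111101110111
  ((d | (~a | c)) & ~c) = 1100110001000100
  ((((~d | ~a) & (~d | ~c)) & b) | ((d | (~a | c)) & ~c)) = 1100111001001110

((((~d | ~a) & (~d | ~c)) & b) | ((d | (~a | c)) & ~c))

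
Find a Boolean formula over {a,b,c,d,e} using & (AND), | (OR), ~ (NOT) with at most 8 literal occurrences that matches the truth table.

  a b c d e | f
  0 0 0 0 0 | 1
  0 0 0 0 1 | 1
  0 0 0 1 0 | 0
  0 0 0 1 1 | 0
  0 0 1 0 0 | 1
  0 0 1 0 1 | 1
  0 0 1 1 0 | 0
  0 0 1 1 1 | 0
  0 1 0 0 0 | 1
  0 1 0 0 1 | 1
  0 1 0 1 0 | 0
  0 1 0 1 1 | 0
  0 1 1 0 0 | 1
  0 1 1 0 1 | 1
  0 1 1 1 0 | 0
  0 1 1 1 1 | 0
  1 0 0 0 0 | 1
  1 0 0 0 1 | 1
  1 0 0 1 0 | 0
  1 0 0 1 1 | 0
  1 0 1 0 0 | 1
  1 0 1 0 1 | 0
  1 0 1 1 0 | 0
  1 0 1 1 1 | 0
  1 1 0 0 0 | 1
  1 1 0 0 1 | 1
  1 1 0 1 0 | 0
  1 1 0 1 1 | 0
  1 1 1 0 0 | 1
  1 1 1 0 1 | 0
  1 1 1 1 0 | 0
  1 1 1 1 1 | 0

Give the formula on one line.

  ~d = 11001100110011001100110011001100
  ~c = 11110000111100001111000011110000
  ~a = 11111111111111110000000000000000
  (~a | d) = 11111111111111110011001100110011
  (~c | (~a | d)) = 11111111111111111111001111110011
  ~e = 10101010101010101010101010101010
  ((~c | (~a | d)) | ~e) = 11111111111111111111101111111011
  (~d & ((~c | (~a | d)) | ~e)) = 11001100110011001100100011001000

(~d & ((~c | (~a | d)) | ~e))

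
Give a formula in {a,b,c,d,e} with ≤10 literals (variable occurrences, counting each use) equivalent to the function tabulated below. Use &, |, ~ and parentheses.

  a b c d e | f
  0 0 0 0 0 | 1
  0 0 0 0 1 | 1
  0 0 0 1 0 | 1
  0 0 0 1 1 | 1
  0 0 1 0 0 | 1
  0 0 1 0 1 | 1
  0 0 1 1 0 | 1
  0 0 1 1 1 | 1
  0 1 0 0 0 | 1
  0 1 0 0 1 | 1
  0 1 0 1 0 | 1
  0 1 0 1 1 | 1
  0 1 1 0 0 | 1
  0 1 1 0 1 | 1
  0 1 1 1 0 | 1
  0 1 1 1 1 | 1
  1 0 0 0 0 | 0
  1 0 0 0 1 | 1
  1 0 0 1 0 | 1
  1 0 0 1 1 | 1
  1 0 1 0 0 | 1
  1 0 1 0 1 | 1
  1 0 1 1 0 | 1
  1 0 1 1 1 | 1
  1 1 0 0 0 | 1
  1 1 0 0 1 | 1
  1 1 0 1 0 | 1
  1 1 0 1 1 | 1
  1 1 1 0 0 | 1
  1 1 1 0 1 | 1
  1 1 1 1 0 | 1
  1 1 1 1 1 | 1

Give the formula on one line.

  ~a = 11111111111111110000000000000000
  (d | ~a) = 11111111111111110011001100110011
  ((d | ~a) | e) = 11111111111111110111011101110111
  ~d = 11001100110011001100110011001100
  (~d & ~a) = 11001100110011000000000000000000
  (d | c) = 00111111001111110011111100111111
  ((d | c) | b) = 00111111111111110011111111111111
  ((~d & ~a) | ((d | c) | b)) = 11111111111111110011111111111111
  (((d | ~a) | e) | ((~d & ~a) | ((d | c) | b))) = 11111111111111110111111111111111

(((d | ~a) | e) | ((~d & ~a) | ((d | c) | b)))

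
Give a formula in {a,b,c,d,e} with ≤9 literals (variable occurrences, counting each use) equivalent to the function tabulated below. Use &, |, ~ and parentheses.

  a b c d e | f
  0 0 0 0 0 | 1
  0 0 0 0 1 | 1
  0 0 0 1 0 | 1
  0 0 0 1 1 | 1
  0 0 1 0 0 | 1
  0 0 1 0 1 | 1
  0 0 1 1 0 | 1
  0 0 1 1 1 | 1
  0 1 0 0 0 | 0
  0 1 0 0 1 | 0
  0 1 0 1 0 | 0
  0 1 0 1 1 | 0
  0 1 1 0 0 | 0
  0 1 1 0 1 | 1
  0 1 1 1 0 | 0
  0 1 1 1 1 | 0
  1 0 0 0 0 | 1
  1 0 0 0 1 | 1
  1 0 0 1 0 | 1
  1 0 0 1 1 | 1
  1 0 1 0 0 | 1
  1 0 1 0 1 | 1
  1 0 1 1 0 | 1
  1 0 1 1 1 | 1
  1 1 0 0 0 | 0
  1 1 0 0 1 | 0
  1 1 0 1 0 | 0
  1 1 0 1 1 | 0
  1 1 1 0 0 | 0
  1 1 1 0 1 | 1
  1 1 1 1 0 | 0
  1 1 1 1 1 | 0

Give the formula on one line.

  ~b = 11111111000000001111111100000000
  (e | ~b) = 11111111010101011111111101010101
  ~c = 11110000111100001111000011110000
  (~c & ~b) = 11110000000000001111000000000000
  ((~c & ~b) | c) = 11111111000011111111111100001111
  ((e | ~b) & ((~c & ~b) | c)) = 11111111000001011111111100000101
  ~d = 11001100110011001100110011001100
  (~d & e) = 01000100010001000100010001000100
  ((~d & e) | ~b) = 11111111010001001111111101000100
  (((e | ~b) & ((~c & ~b) | c)) & ((~d & e) | ~b)) = 11111111000001001111111100000100

(((e | ~b) & ((~c & ~b) | c)) & ((~d & e) | ~b))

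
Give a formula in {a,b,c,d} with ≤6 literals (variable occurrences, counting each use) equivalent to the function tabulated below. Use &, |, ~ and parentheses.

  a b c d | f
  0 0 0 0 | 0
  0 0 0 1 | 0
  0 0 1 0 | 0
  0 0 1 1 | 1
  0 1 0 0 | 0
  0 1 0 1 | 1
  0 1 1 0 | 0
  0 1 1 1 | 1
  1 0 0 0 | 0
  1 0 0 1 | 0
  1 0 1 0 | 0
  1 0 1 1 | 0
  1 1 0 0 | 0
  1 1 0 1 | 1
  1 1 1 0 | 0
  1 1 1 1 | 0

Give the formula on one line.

(((c & ~a) | (~c & b)) & d)

  ~a = 1111111100000000
  (c & ~a) = 0011001100000000
  ~c = 1100110011001100
  (~c & b) = 0000110000001100
  ((c & ~a) | (~c & b)) = 0011111100001100
  (((c & ~a) | (~c & b)) & d) = 0001010100000100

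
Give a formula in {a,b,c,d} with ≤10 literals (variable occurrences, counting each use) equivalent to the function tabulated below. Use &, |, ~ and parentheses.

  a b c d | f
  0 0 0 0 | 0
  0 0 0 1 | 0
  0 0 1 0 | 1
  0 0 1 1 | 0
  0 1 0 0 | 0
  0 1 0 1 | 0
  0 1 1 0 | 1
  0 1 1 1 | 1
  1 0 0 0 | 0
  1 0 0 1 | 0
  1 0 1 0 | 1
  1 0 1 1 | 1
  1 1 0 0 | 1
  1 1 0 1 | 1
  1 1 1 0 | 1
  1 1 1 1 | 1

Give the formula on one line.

  ~d = 1010101010101010
  (~d | a) = 1010101011111111
  ~b = 1111000011110000
  (d & ~b) = 0101000001010000
  ((d & ~b) & a) = 0000000001010000
  (((d & ~b) & a) | b) = 0000111101011111
  ((~d | a) | (((d & ~b) & a) | b)) = 1010111111111111
  (((~d | a) | (((d & ~b) & a) | b)) & c) = 0010001100110011
  (b & a) = 0000000000001111
  ((((~d | a) | (((d & ~b) & a) | b)) & c) | (b & a)) = 0010001100111111

((((~d | a) | (((d & ~b) & a) | b)) & c) | (b & a))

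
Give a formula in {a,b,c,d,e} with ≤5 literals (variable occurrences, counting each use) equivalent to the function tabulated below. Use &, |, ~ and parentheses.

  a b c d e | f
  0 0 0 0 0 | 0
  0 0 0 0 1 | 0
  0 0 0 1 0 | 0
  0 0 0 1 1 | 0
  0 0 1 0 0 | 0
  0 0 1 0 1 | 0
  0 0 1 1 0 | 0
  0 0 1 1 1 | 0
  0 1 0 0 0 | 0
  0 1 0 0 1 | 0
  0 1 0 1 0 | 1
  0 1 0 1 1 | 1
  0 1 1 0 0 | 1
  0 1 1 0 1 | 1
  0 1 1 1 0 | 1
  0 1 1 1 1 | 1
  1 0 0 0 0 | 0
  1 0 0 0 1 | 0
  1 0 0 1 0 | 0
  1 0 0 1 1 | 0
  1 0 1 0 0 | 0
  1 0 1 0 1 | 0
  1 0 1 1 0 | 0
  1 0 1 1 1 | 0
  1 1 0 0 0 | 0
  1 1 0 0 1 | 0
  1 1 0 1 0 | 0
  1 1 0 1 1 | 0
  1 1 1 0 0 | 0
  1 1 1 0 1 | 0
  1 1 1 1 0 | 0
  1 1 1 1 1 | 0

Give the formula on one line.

  ~a = 11111111111111110000000000000000
  (d | c) = 00111111001111110011111100111111
  (~a & (d | c)) = 00111111001111110000000000000000
  ((~a & (d | c)) & b) = 00000000001111110000000000000000

((~a & (d | c)) & b)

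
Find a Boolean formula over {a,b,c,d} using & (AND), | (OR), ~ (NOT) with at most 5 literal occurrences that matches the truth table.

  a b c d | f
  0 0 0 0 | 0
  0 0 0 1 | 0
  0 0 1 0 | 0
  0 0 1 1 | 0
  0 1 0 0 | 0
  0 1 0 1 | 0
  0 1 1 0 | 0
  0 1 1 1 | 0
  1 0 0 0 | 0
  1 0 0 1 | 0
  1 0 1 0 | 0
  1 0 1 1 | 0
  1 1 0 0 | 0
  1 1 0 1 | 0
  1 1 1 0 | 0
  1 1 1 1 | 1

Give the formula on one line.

((c & (d & a)) & (d & b))

  (d & a) = 0000000001010101
  (c & (d & a)) = 0000000000010001
  (d & b) = 0000010100000101
  ((c & (d & a)) & (d & b)) = 0000000000000001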